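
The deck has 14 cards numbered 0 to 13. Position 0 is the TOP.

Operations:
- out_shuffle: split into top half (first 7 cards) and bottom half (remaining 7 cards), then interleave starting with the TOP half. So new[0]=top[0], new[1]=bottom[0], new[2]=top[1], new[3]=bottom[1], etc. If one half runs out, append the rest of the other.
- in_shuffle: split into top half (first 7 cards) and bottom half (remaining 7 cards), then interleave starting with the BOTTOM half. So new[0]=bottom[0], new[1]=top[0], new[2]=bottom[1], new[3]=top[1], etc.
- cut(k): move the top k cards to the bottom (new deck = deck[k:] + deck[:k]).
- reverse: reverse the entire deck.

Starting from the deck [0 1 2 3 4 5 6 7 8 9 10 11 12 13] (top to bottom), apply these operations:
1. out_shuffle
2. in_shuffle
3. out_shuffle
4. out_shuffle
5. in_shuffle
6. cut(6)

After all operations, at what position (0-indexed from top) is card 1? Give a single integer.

Answer: 8

Derivation:
After op 1 (out_shuffle): [0 7 1 8 2 9 3 10 4 11 5 12 6 13]
After op 2 (in_shuffle): [10 0 4 7 11 1 5 8 12 2 6 9 13 3]
After op 3 (out_shuffle): [10 8 0 12 4 2 7 6 11 9 1 13 5 3]
After op 4 (out_shuffle): [10 6 8 11 0 9 12 1 4 13 2 5 7 3]
After op 5 (in_shuffle): [1 10 4 6 13 8 2 11 5 0 7 9 3 12]
After op 6 (cut(6)): [2 11 5 0 7 9 3 12 1 10 4 6 13 8]
Card 1 is at position 8.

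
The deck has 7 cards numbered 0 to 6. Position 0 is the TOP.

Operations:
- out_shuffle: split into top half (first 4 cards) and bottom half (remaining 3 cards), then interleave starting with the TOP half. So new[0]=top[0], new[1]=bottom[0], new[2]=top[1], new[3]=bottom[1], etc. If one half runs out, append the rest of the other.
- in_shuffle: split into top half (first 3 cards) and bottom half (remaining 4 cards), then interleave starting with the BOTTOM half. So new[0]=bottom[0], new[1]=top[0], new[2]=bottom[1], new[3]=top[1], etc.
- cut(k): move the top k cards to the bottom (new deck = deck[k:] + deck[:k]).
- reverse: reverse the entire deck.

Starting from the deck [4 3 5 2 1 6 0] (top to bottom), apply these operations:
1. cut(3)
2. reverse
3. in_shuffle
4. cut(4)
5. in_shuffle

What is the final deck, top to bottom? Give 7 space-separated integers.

After op 1 (cut(3)): [2 1 6 0 4 3 5]
After op 2 (reverse): [5 3 4 0 6 1 2]
After op 3 (in_shuffle): [0 5 6 3 1 4 2]
After op 4 (cut(4)): [1 4 2 0 5 6 3]
After op 5 (in_shuffle): [0 1 5 4 6 2 3]

Answer: 0 1 5 4 6 2 3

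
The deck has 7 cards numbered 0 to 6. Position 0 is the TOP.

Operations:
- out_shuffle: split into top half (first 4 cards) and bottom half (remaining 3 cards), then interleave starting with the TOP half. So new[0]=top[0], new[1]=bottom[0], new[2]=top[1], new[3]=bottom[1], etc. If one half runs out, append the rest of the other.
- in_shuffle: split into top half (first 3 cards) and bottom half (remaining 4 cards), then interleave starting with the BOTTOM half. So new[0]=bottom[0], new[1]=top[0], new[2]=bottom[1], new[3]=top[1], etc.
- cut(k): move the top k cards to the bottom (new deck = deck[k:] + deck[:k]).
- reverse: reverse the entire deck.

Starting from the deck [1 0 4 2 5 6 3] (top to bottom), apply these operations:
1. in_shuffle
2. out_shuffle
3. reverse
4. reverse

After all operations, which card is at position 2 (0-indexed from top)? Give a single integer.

Answer: 1

Derivation:
After op 1 (in_shuffle): [2 1 5 0 6 4 3]
After op 2 (out_shuffle): [2 6 1 4 5 3 0]
After op 3 (reverse): [0 3 5 4 1 6 2]
After op 4 (reverse): [2 6 1 4 5 3 0]
Position 2: card 1.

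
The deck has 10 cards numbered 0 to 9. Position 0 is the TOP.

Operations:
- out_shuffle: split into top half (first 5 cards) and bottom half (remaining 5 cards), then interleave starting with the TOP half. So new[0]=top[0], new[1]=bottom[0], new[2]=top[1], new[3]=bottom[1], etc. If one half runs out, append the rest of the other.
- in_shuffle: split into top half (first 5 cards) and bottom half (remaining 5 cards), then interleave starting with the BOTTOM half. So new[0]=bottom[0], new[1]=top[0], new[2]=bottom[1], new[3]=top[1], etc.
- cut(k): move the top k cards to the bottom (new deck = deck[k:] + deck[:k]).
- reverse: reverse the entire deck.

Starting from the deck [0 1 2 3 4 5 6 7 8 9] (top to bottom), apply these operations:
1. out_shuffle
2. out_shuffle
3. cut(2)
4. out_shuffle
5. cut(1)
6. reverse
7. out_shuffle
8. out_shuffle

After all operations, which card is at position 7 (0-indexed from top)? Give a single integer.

After op 1 (out_shuffle): [0 5 1 6 2 7 3 8 4 9]
After op 2 (out_shuffle): [0 7 5 3 1 8 6 4 2 9]
After op 3 (cut(2)): [5 3 1 8 6 4 2 9 0 7]
After op 4 (out_shuffle): [5 4 3 2 1 9 8 0 6 7]
After op 5 (cut(1)): [4 3 2 1 9 8 0 6 7 5]
After op 6 (reverse): [5 7 6 0 8 9 1 2 3 4]
After op 7 (out_shuffle): [5 9 7 1 6 2 0 3 8 4]
After op 8 (out_shuffle): [5 2 9 0 7 3 1 8 6 4]
Position 7: card 8.

Answer: 8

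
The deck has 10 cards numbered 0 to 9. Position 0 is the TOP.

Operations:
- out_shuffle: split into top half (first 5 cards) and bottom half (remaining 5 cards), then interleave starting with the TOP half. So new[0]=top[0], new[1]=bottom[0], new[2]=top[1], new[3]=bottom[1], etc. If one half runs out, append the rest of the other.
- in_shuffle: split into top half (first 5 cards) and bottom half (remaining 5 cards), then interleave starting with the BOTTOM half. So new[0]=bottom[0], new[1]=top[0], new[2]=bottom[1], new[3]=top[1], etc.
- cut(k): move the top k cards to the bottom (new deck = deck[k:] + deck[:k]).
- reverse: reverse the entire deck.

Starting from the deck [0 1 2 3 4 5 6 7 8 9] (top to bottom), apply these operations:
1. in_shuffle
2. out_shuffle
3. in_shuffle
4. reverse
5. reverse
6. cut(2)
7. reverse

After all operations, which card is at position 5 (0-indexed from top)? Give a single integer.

After op 1 (in_shuffle): [5 0 6 1 7 2 8 3 9 4]
After op 2 (out_shuffle): [5 2 0 8 6 3 1 9 7 4]
After op 3 (in_shuffle): [3 5 1 2 9 0 7 8 4 6]
After op 4 (reverse): [6 4 8 7 0 9 2 1 5 3]
After op 5 (reverse): [3 5 1 2 9 0 7 8 4 6]
After op 6 (cut(2)): [1 2 9 0 7 8 4 6 3 5]
After op 7 (reverse): [5 3 6 4 8 7 0 9 2 1]
Position 5: card 7.

Answer: 7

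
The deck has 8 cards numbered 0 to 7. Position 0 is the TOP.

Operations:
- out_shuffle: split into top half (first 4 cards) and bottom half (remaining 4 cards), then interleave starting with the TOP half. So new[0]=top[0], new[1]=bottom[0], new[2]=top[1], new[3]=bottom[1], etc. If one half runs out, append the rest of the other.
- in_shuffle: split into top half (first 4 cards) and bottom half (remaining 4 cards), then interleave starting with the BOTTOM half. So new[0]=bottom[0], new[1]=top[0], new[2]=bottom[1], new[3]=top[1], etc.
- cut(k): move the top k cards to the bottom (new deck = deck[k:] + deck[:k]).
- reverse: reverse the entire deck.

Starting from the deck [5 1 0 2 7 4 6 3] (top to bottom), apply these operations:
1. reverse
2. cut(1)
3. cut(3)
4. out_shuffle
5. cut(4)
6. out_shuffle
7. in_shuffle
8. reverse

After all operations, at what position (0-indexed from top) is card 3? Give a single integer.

Answer: 0

Derivation:
After op 1 (reverse): [3 6 4 7 2 0 1 5]
After op 2 (cut(1)): [6 4 7 2 0 1 5 3]
After op 3 (cut(3)): [2 0 1 5 3 6 4 7]
After op 4 (out_shuffle): [2 3 0 6 1 4 5 7]
After op 5 (cut(4)): [1 4 5 7 2 3 0 6]
After op 6 (out_shuffle): [1 2 4 3 5 0 7 6]
After op 7 (in_shuffle): [5 1 0 2 7 4 6 3]
After op 8 (reverse): [3 6 4 7 2 0 1 5]
Card 3 is at position 0.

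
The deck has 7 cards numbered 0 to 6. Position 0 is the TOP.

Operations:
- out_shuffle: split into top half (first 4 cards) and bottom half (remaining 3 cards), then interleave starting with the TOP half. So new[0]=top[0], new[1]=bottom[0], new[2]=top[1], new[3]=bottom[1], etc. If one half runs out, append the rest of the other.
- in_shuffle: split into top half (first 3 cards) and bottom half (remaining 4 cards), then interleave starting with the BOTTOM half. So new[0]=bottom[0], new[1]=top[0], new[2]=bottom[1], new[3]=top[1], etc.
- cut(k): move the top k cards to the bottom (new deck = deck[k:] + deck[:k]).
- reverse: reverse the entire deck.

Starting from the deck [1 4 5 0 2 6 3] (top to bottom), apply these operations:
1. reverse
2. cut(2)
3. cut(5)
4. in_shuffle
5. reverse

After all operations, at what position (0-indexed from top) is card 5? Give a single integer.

Answer: 4

Derivation:
After op 1 (reverse): [3 6 2 0 5 4 1]
After op 2 (cut(2)): [2 0 5 4 1 3 6]
After op 3 (cut(5)): [3 6 2 0 5 4 1]
After op 4 (in_shuffle): [0 3 5 6 4 2 1]
After op 5 (reverse): [1 2 4 6 5 3 0]
Card 5 is at position 4.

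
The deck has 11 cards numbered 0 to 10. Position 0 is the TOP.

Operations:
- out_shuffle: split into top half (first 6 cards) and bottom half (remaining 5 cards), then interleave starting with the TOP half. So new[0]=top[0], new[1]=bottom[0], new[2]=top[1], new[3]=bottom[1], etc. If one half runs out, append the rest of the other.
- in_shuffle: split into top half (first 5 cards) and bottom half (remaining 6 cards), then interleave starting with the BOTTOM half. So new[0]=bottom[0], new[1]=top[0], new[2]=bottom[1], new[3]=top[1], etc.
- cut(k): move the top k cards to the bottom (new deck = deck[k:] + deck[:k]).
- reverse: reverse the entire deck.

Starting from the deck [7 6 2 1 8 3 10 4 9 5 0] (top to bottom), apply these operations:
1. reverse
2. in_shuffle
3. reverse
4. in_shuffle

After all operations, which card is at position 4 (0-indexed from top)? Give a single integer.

After op 1 (reverse): [0 5 9 4 10 3 8 1 2 6 7]
After op 2 (in_shuffle): [3 0 8 5 1 9 2 4 6 10 7]
After op 3 (reverse): [7 10 6 4 2 9 1 5 8 0 3]
After op 4 (in_shuffle): [9 7 1 10 5 6 8 4 0 2 3]
Position 4: card 5.

Answer: 5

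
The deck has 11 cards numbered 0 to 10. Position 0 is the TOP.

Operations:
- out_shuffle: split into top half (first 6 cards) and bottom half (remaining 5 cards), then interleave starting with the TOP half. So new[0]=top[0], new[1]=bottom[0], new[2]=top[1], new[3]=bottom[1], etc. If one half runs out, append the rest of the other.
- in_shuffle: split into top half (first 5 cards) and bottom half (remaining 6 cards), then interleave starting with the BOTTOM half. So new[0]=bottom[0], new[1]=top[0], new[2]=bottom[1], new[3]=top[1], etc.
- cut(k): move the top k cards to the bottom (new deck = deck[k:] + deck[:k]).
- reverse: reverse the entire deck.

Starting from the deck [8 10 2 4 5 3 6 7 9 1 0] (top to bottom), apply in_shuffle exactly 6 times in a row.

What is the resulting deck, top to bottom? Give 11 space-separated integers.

After op 1 (in_shuffle): [3 8 6 10 7 2 9 4 1 5 0]
After op 2 (in_shuffle): [2 3 9 8 4 6 1 10 5 7 0]
After op 3 (in_shuffle): [6 2 1 3 10 9 5 8 7 4 0]
After op 4 (in_shuffle): [9 6 5 2 8 1 7 3 4 10 0]
After op 5 (in_shuffle): [1 9 7 6 3 5 4 2 10 8 0]
After op 6 (in_shuffle): [5 1 4 9 2 7 10 6 8 3 0]

Answer: 5 1 4 9 2 7 10 6 8 3 0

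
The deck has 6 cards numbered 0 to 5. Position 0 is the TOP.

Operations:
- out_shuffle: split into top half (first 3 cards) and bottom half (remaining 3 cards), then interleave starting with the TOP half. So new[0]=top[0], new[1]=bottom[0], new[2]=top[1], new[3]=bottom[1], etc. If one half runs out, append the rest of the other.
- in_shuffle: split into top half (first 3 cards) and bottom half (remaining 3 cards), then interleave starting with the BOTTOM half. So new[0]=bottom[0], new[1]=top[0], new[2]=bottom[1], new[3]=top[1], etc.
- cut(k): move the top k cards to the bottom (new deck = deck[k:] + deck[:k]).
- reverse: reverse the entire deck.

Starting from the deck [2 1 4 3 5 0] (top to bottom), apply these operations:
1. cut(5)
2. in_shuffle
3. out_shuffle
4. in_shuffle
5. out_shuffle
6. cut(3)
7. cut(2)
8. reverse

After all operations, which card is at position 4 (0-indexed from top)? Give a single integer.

Answer: 5

Derivation:
After op 1 (cut(5)): [0 2 1 4 3 5]
After op 2 (in_shuffle): [4 0 3 2 5 1]
After op 3 (out_shuffle): [4 2 0 5 3 1]
After op 4 (in_shuffle): [5 4 3 2 1 0]
After op 5 (out_shuffle): [5 2 4 1 3 0]
After op 6 (cut(3)): [1 3 0 5 2 4]
After op 7 (cut(2)): [0 5 2 4 1 3]
After op 8 (reverse): [3 1 4 2 5 0]
Position 4: card 5.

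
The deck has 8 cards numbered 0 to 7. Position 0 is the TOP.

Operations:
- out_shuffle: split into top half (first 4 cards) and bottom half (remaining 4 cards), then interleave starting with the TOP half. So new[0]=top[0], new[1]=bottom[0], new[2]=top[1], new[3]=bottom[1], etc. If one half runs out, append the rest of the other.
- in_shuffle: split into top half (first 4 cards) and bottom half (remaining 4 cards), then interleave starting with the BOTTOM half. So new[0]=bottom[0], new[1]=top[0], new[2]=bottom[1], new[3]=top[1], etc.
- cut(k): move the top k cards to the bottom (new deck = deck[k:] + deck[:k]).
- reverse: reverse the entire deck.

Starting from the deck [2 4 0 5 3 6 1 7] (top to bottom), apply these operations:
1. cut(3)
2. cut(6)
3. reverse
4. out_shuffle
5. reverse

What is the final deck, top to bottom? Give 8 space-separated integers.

Answer: 4 6 0 1 5 7 3 2

Derivation:
After op 1 (cut(3)): [5 3 6 1 7 2 4 0]
After op 2 (cut(6)): [4 0 5 3 6 1 7 2]
After op 3 (reverse): [2 7 1 6 3 5 0 4]
After op 4 (out_shuffle): [2 3 7 5 1 0 6 4]
After op 5 (reverse): [4 6 0 1 5 7 3 2]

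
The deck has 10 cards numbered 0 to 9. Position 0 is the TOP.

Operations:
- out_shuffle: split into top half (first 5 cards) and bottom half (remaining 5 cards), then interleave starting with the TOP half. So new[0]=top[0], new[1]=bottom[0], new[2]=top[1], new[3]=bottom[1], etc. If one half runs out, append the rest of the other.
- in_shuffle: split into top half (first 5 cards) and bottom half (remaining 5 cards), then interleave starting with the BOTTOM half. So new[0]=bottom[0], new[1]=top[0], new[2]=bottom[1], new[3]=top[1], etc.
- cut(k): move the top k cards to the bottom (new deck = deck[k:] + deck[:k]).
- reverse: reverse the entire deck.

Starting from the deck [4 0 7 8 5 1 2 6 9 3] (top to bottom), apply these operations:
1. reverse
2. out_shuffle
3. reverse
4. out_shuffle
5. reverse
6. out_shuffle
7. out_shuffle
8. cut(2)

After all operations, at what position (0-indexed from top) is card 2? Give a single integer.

After op 1 (reverse): [3 9 6 2 1 5 8 7 0 4]
After op 2 (out_shuffle): [3 5 9 8 6 7 2 0 1 4]
After op 3 (reverse): [4 1 0 2 7 6 8 9 5 3]
After op 4 (out_shuffle): [4 6 1 8 0 9 2 5 7 3]
After op 5 (reverse): [3 7 5 2 9 0 8 1 6 4]
After op 6 (out_shuffle): [3 0 7 8 5 1 2 6 9 4]
After op 7 (out_shuffle): [3 1 0 2 7 6 8 9 5 4]
After op 8 (cut(2)): [0 2 7 6 8 9 5 4 3 1]
Card 2 is at position 1.

Answer: 1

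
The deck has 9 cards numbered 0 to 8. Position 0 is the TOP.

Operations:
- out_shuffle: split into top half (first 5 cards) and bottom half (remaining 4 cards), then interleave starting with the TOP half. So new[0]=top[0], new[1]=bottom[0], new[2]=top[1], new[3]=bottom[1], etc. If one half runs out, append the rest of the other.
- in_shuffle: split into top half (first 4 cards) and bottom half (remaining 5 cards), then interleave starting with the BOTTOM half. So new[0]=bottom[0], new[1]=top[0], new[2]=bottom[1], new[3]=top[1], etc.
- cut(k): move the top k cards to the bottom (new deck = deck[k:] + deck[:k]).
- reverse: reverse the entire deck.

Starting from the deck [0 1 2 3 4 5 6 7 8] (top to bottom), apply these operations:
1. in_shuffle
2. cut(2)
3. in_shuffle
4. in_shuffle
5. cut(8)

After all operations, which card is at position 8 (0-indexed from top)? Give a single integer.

Answer: 1

Derivation:
After op 1 (in_shuffle): [4 0 5 1 6 2 7 3 8]
After op 2 (cut(2)): [5 1 6 2 7 3 8 4 0]
After op 3 (in_shuffle): [7 5 3 1 8 6 4 2 0]
After op 4 (in_shuffle): [8 7 6 5 4 3 2 1 0]
After op 5 (cut(8)): [0 8 7 6 5 4 3 2 1]
Position 8: card 1.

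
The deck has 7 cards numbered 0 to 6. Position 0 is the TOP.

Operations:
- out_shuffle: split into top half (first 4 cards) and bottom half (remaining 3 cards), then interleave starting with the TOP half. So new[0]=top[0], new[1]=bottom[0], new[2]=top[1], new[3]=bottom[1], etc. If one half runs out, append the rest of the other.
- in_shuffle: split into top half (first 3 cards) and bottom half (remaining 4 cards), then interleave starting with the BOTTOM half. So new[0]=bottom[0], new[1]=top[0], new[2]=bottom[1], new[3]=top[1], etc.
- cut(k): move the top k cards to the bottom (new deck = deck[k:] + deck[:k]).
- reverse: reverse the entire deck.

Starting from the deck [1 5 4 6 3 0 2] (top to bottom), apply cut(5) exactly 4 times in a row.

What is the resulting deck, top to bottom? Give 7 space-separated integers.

After op 1 (cut(5)): [0 2 1 5 4 6 3]
After op 2 (cut(5)): [6 3 0 2 1 5 4]
After op 3 (cut(5)): [5 4 6 3 0 2 1]
After op 4 (cut(5)): [2 1 5 4 6 3 0]

Answer: 2 1 5 4 6 3 0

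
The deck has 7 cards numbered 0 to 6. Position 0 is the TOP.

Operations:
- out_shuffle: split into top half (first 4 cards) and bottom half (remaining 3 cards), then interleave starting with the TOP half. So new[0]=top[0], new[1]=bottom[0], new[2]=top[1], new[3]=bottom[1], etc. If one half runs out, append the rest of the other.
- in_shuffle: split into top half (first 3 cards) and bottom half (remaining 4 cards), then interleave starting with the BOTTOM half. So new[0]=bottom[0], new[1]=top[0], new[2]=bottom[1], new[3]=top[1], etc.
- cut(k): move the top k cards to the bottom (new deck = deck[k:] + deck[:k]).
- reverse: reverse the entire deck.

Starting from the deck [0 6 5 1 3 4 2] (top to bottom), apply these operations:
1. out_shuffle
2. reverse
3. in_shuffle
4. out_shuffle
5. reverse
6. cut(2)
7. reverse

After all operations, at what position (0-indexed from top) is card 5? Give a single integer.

After op 1 (out_shuffle): [0 3 6 4 5 2 1]
After op 2 (reverse): [1 2 5 4 6 3 0]
After op 3 (in_shuffle): [4 1 6 2 3 5 0]
After op 4 (out_shuffle): [4 3 1 5 6 0 2]
After op 5 (reverse): [2 0 6 5 1 3 4]
After op 6 (cut(2)): [6 5 1 3 4 2 0]
After op 7 (reverse): [0 2 4 3 1 5 6]
Card 5 is at position 5.

Answer: 5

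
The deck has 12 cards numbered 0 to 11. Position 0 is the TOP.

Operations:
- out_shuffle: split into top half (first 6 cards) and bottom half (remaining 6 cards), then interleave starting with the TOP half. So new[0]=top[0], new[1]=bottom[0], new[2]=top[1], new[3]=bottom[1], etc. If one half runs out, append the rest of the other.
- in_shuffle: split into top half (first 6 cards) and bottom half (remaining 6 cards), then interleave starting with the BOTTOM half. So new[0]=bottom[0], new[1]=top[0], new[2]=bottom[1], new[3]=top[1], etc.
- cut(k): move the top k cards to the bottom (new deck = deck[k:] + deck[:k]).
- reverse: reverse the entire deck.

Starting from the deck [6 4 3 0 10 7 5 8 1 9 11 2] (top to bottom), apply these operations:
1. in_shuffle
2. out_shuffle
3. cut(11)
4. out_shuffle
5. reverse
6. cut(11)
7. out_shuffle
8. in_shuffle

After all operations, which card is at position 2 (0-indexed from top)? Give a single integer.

After op 1 (in_shuffle): [5 6 8 4 1 3 9 0 11 10 2 7]
After op 2 (out_shuffle): [5 9 6 0 8 11 4 10 1 2 3 7]
After op 3 (cut(11)): [7 5 9 6 0 8 11 4 10 1 2 3]
After op 4 (out_shuffle): [7 11 5 4 9 10 6 1 0 2 8 3]
After op 5 (reverse): [3 8 2 0 1 6 10 9 4 5 11 7]
After op 6 (cut(11)): [7 3 8 2 0 1 6 10 9 4 5 11]
After op 7 (out_shuffle): [7 6 3 10 8 9 2 4 0 5 1 11]
After op 8 (in_shuffle): [2 7 4 6 0 3 5 10 1 8 11 9]
Position 2: card 4.

Answer: 4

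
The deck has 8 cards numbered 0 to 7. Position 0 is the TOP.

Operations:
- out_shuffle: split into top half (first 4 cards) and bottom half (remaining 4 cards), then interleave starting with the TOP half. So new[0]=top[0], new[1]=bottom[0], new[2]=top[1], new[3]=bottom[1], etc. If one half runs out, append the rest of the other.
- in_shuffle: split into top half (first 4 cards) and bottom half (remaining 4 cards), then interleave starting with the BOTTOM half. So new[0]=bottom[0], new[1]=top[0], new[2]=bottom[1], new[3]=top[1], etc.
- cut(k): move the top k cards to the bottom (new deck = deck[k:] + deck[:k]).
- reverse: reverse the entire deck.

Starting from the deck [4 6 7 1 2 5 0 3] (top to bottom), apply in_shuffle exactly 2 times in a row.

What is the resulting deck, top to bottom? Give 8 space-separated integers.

Answer: 0 2 7 4 3 5 1 6

Derivation:
After op 1 (in_shuffle): [2 4 5 6 0 7 3 1]
After op 2 (in_shuffle): [0 2 7 4 3 5 1 6]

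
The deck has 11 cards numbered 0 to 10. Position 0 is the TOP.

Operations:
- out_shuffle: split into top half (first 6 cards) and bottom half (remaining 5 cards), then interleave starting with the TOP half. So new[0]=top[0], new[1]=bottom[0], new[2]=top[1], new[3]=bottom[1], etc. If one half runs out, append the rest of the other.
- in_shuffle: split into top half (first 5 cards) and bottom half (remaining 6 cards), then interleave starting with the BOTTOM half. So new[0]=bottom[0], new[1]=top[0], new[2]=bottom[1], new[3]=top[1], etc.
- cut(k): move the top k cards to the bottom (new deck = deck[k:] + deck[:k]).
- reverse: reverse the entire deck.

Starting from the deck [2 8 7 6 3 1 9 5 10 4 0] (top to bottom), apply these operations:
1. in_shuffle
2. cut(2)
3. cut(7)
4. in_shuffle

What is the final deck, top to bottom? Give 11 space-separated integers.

After op 1 (in_shuffle): [1 2 9 8 5 7 10 6 4 3 0]
After op 2 (cut(2)): [9 8 5 7 10 6 4 3 0 1 2]
After op 3 (cut(7)): [3 0 1 2 9 8 5 7 10 6 4]
After op 4 (in_shuffle): [8 3 5 0 7 1 10 2 6 9 4]

Answer: 8 3 5 0 7 1 10 2 6 9 4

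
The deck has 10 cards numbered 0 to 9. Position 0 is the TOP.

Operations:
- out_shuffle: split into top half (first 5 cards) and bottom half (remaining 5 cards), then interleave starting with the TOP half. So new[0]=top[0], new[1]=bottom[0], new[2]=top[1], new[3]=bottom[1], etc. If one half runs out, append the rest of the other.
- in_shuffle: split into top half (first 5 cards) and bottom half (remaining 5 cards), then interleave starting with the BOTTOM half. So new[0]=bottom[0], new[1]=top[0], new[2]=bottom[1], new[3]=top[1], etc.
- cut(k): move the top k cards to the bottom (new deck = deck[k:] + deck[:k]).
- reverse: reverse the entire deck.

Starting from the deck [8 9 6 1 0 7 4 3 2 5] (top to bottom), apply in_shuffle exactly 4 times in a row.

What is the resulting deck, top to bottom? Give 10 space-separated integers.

After op 1 (in_shuffle): [7 8 4 9 3 6 2 1 5 0]
After op 2 (in_shuffle): [6 7 2 8 1 4 5 9 0 3]
After op 3 (in_shuffle): [4 6 5 7 9 2 0 8 3 1]
After op 4 (in_shuffle): [2 4 0 6 8 5 3 7 1 9]

Answer: 2 4 0 6 8 5 3 7 1 9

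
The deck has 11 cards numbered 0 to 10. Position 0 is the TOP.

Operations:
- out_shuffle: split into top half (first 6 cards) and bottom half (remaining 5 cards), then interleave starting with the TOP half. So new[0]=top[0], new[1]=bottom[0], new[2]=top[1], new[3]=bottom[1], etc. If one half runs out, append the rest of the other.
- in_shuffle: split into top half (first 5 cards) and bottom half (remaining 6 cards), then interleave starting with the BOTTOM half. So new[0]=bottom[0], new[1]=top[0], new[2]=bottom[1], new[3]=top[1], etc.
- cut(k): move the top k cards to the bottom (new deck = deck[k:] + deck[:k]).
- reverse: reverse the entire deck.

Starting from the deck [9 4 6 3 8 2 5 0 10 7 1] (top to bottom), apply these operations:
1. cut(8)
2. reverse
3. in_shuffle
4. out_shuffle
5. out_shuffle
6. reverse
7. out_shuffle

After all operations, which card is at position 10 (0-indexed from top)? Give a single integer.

After op 1 (cut(8)): [10 7 1 9 4 6 3 8 2 5 0]
After op 2 (reverse): [0 5 2 8 3 6 4 9 1 7 10]
After op 3 (in_shuffle): [6 0 4 5 9 2 1 8 7 3 10]
After op 4 (out_shuffle): [6 1 0 8 4 7 5 3 9 10 2]
After op 5 (out_shuffle): [6 5 1 3 0 9 8 10 4 2 7]
After op 6 (reverse): [7 2 4 10 8 9 0 3 1 5 6]
After op 7 (out_shuffle): [7 0 2 3 4 1 10 5 8 6 9]
Position 10: card 9.

Answer: 9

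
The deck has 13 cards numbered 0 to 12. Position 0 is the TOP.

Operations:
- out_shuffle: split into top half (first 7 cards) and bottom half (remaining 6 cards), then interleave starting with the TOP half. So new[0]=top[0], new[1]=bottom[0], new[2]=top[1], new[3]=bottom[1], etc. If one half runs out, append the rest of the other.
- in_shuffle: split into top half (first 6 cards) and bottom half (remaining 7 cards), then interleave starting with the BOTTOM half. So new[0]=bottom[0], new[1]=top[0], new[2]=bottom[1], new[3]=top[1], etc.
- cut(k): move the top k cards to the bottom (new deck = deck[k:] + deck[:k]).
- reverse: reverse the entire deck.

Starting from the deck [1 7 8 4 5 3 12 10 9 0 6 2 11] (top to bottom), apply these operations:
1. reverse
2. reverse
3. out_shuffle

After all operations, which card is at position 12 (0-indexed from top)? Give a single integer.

Answer: 12

Derivation:
After op 1 (reverse): [11 2 6 0 9 10 12 3 5 4 8 7 1]
After op 2 (reverse): [1 7 8 4 5 3 12 10 9 0 6 2 11]
After op 3 (out_shuffle): [1 10 7 9 8 0 4 6 5 2 3 11 12]
Position 12: card 12.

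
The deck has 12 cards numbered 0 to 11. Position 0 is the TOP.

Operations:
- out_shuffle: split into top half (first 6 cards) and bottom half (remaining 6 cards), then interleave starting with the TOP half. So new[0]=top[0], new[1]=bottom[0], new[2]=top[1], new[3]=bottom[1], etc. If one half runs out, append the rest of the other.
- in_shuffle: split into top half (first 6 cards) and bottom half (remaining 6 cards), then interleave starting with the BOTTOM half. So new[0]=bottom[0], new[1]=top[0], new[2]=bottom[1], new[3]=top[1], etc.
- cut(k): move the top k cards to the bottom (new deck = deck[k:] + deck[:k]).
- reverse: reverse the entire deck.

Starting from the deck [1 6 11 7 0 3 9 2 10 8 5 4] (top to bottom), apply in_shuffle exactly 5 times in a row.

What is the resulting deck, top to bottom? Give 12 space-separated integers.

Answer: 5 10 9 0 11 1 4 8 2 3 7 6

Derivation:
After op 1 (in_shuffle): [9 1 2 6 10 11 8 7 5 0 4 3]
After op 2 (in_shuffle): [8 9 7 1 5 2 0 6 4 10 3 11]
After op 3 (in_shuffle): [0 8 6 9 4 7 10 1 3 5 11 2]
After op 4 (in_shuffle): [10 0 1 8 3 6 5 9 11 4 2 7]
After op 5 (in_shuffle): [5 10 9 0 11 1 4 8 2 3 7 6]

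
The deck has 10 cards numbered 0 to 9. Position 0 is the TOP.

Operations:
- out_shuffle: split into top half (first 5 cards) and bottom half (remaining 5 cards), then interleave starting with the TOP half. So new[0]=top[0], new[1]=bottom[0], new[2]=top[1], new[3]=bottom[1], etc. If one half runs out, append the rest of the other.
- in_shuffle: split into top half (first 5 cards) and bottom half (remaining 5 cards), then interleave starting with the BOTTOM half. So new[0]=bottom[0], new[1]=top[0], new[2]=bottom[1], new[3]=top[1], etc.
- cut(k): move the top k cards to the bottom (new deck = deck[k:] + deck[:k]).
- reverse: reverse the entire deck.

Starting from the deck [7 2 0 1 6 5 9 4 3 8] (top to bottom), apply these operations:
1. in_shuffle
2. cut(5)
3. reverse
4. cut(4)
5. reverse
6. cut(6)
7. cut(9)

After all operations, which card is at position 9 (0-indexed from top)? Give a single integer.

Answer: 0

Derivation:
After op 1 (in_shuffle): [5 7 9 2 4 0 3 1 8 6]
After op 2 (cut(5)): [0 3 1 8 6 5 7 9 2 4]
After op 3 (reverse): [4 2 9 7 5 6 8 1 3 0]
After op 4 (cut(4)): [5 6 8 1 3 0 4 2 9 7]
After op 5 (reverse): [7 9 2 4 0 3 1 8 6 5]
After op 6 (cut(6)): [1 8 6 5 7 9 2 4 0 3]
After op 7 (cut(9)): [3 1 8 6 5 7 9 2 4 0]
Position 9: card 0.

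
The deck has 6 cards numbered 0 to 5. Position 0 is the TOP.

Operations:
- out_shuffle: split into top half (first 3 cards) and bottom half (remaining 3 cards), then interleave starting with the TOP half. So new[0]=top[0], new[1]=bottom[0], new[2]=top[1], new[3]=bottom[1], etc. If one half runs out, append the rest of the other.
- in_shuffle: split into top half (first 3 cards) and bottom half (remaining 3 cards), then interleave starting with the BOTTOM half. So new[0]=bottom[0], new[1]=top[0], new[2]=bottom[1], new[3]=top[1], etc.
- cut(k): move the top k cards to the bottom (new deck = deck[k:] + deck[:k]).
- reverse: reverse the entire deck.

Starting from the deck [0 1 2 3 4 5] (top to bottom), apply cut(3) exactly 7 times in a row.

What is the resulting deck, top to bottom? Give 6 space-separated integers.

After op 1 (cut(3)): [3 4 5 0 1 2]
After op 2 (cut(3)): [0 1 2 3 4 5]
After op 3 (cut(3)): [3 4 5 0 1 2]
After op 4 (cut(3)): [0 1 2 3 4 5]
After op 5 (cut(3)): [3 4 5 0 1 2]
After op 6 (cut(3)): [0 1 2 3 4 5]
After op 7 (cut(3)): [3 4 5 0 1 2]

Answer: 3 4 5 0 1 2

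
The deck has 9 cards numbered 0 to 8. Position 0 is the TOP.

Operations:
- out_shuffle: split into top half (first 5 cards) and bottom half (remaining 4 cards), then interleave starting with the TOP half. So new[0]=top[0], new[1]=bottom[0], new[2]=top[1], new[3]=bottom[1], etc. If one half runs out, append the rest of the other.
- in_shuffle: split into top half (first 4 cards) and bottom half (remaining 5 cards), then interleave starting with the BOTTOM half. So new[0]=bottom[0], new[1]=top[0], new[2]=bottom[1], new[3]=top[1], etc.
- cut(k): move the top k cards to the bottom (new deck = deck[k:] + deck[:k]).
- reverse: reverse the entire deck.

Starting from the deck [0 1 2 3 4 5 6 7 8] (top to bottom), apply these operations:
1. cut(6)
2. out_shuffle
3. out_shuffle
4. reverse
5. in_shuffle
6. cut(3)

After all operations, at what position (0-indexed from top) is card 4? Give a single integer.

Answer: 3

Derivation:
After op 1 (cut(6)): [6 7 8 0 1 2 3 4 5]
After op 2 (out_shuffle): [6 2 7 3 8 4 0 5 1]
After op 3 (out_shuffle): [6 4 2 0 7 5 3 1 8]
After op 4 (reverse): [8 1 3 5 7 0 2 4 6]
After op 5 (in_shuffle): [7 8 0 1 2 3 4 5 6]
After op 6 (cut(3)): [1 2 3 4 5 6 7 8 0]
Card 4 is at position 3.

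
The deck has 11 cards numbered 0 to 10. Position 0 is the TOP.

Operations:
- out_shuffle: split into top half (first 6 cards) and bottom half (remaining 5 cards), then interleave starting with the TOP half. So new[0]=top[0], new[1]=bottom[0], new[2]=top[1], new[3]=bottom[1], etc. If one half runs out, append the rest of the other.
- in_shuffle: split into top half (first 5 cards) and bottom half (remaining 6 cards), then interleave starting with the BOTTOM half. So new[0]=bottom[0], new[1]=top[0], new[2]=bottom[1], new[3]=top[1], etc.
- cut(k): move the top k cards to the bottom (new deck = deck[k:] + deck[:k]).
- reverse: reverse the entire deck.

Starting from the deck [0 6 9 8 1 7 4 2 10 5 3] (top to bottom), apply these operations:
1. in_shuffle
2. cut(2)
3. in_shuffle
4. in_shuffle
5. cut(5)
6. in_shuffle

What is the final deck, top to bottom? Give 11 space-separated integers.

After op 1 (in_shuffle): [7 0 4 6 2 9 10 8 5 1 3]
After op 2 (cut(2)): [4 6 2 9 10 8 5 1 3 7 0]
After op 3 (in_shuffle): [8 4 5 6 1 2 3 9 7 10 0]
After op 4 (in_shuffle): [2 8 3 4 9 5 7 6 10 1 0]
After op 5 (cut(5)): [5 7 6 10 1 0 2 8 3 4 9]
After op 6 (in_shuffle): [0 5 2 7 8 6 3 10 4 1 9]

Answer: 0 5 2 7 8 6 3 10 4 1 9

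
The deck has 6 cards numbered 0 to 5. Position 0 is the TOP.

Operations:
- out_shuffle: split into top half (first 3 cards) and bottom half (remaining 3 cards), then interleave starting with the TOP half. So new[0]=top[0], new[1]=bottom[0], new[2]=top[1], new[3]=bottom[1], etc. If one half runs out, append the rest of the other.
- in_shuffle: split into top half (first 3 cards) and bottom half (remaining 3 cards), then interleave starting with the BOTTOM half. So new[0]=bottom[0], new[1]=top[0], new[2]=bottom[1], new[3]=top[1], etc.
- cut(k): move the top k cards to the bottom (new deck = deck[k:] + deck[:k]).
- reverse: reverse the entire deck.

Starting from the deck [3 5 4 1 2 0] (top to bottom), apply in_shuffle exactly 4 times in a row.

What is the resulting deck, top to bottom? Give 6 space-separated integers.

Answer: 1 3 2 5 0 4

Derivation:
After op 1 (in_shuffle): [1 3 2 5 0 4]
After op 2 (in_shuffle): [5 1 0 3 4 2]
After op 3 (in_shuffle): [3 5 4 1 2 0]
After op 4 (in_shuffle): [1 3 2 5 0 4]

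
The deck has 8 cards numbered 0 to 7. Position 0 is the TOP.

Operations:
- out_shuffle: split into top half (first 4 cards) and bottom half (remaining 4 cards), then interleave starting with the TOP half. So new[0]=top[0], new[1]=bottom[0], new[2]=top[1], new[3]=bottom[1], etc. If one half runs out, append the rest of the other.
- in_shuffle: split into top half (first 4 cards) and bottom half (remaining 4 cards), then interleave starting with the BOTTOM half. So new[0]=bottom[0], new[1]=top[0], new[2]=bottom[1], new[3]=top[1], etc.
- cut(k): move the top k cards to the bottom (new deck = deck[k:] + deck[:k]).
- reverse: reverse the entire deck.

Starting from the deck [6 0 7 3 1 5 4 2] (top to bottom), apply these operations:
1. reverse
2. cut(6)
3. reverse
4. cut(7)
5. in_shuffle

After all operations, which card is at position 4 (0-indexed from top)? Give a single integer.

After op 1 (reverse): [2 4 5 1 3 7 0 6]
After op 2 (cut(6)): [0 6 2 4 5 1 3 7]
After op 3 (reverse): [7 3 1 5 4 2 6 0]
After op 4 (cut(7)): [0 7 3 1 5 4 2 6]
After op 5 (in_shuffle): [5 0 4 7 2 3 6 1]
Position 4: card 2.

Answer: 2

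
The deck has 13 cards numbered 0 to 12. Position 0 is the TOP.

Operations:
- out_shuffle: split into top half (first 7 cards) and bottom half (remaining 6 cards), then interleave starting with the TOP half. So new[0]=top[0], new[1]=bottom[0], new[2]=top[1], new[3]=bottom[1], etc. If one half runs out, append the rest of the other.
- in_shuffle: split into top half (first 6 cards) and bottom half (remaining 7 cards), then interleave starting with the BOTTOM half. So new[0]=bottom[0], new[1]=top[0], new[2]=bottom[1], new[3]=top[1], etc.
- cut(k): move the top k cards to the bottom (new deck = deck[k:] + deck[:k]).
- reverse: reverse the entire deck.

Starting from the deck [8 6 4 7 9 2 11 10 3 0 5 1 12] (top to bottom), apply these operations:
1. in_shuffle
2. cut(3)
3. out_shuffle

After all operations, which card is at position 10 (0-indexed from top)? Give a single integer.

Answer: 5

Derivation:
After op 1 (in_shuffle): [11 8 10 6 3 4 0 7 5 9 1 2 12]
After op 2 (cut(3)): [6 3 4 0 7 5 9 1 2 12 11 8 10]
After op 3 (out_shuffle): [6 1 3 2 4 12 0 11 7 8 5 10 9]
Position 10: card 5.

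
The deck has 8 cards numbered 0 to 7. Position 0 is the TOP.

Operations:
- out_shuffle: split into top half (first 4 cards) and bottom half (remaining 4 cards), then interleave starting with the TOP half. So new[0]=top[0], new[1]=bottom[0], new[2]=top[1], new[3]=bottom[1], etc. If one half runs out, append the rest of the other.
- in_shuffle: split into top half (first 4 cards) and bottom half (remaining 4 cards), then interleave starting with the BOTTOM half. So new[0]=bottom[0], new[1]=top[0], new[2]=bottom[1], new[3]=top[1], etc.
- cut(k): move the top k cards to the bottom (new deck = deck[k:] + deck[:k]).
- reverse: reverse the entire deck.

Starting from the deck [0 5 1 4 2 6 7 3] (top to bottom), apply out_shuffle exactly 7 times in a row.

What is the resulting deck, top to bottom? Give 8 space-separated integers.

After op 1 (out_shuffle): [0 2 5 6 1 7 4 3]
After op 2 (out_shuffle): [0 1 2 7 5 4 6 3]
After op 3 (out_shuffle): [0 5 1 4 2 6 7 3]
After op 4 (out_shuffle): [0 2 5 6 1 7 4 3]
After op 5 (out_shuffle): [0 1 2 7 5 4 6 3]
After op 6 (out_shuffle): [0 5 1 4 2 6 7 3]
After op 7 (out_shuffle): [0 2 5 6 1 7 4 3]

Answer: 0 2 5 6 1 7 4 3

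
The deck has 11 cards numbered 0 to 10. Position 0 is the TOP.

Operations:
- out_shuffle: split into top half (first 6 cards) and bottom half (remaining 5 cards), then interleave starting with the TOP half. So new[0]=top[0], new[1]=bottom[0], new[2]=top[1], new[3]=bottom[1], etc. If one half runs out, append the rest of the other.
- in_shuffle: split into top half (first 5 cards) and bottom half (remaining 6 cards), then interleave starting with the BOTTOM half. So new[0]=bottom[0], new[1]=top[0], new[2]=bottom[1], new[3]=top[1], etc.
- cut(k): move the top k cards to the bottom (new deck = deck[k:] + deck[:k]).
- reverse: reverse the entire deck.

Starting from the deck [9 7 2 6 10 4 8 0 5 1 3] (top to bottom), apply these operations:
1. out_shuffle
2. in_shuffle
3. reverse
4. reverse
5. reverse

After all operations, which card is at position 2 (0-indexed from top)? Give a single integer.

Answer: 3

Derivation:
After op 1 (out_shuffle): [9 8 7 0 2 5 6 1 10 3 4]
After op 2 (in_shuffle): [5 9 6 8 1 7 10 0 3 2 4]
After op 3 (reverse): [4 2 3 0 10 7 1 8 6 9 5]
After op 4 (reverse): [5 9 6 8 1 7 10 0 3 2 4]
After op 5 (reverse): [4 2 3 0 10 7 1 8 6 9 5]
Position 2: card 3.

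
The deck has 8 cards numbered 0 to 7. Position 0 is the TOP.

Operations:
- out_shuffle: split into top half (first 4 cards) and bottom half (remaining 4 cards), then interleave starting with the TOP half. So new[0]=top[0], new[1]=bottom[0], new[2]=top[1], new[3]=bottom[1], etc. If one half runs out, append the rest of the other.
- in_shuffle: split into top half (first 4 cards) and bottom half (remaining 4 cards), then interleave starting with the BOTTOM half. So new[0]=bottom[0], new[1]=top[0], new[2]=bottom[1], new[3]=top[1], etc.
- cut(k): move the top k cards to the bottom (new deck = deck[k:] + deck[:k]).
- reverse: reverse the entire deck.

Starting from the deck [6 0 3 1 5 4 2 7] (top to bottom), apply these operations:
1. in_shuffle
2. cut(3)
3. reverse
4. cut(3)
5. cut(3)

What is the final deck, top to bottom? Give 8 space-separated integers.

After op 1 (in_shuffle): [5 6 4 0 2 3 7 1]
After op 2 (cut(3)): [0 2 3 7 1 5 6 4]
After op 3 (reverse): [4 6 5 1 7 3 2 0]
After op 4 (cut(3)): [1 7 3 2 0 4 6 5]
After op 5 (cut(3)): [2 0 4 6 5 1 7 3]

Answer: 2 0 4 6 5 1 7 3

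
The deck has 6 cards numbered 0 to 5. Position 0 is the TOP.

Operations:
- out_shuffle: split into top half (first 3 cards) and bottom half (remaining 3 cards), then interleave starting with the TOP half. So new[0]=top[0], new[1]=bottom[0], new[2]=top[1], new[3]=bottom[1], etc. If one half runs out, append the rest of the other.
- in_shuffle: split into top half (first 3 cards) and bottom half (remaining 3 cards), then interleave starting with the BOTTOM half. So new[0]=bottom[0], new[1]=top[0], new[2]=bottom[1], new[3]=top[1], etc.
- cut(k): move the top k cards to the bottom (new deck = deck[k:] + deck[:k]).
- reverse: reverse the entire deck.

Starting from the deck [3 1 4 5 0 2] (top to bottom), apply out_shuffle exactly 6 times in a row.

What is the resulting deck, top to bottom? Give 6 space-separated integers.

Answer: 3 0 5 4 1 2

Derivation:
After op 1 (out_shuffle): [3 5 1 0 4 2]
After op 2 (out_shuffle): [3 0 5 4 1 2]
After op 3 (out_shuffle): [3 4 0 1 5 2]
After op 4 (out_shuffle): [3 1 4 5 0 2]
After op 5 (out_shuffle): [3 5 1 0 4 2]
After op 6 (out_shuffle): [3 0 5 4 1 2]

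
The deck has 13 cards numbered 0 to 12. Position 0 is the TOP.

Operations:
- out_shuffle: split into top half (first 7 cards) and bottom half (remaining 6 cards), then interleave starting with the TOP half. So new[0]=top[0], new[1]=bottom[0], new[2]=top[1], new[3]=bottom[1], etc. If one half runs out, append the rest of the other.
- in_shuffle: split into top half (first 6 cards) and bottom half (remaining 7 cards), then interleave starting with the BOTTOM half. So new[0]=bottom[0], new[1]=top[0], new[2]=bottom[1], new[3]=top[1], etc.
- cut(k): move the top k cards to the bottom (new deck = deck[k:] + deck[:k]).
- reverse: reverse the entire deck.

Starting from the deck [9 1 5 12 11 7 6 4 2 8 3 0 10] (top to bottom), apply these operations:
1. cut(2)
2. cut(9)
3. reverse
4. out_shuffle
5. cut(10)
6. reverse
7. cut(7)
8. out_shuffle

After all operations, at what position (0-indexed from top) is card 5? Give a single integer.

Answer: 11

Derivation:
After op 1 (cut(2)): [5 12 11 7 6 4 2 8 3 0 10 9 1]
After op 2 (cut(9)): [0 10 9 1 5 12 11 7 6 4 2 8 3]
After op 3 (reverse): [3 8 2 4 6 7 11 12 5 1 9 10 0]
After op 4 (out_shuffle): [3 12 8 5 2 1 4 9 6 10 7 0 11]
After op 5 (cut(10)): [7 0 11 3 12 8 5 2 1 4 9 6 10]
After op 6 (reverse): [10 6 9 4 1 2 5 8 12 3 11 0 7]
After op 7 (cut(7)): [8 12 3 11 0 7 10 6 9 4 1 2 5]
After op 8 (out_shuffle): [8 6 12 9 3 4 11 1 0 2 7 5 10]
Card 5 is at position 11.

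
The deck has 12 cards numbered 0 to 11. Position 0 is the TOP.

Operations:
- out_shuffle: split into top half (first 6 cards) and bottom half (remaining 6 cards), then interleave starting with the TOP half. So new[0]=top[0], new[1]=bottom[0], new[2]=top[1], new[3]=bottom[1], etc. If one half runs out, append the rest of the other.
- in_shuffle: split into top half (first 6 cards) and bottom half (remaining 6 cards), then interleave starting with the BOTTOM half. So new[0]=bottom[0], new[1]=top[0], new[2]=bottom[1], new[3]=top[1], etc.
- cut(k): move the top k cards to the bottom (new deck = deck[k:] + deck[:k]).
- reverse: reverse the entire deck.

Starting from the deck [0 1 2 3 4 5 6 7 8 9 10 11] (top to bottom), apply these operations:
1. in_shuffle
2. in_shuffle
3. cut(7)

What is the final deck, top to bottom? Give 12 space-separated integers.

Answer: 1 11 8 5 2 9 6 3 0 10 7 4

Derivation:
After op 1 (in_shuffle): [6 0 7 1 8 2 9 3 10 4 11 5]
After op 2 (in_shuffle): [9 6 3 0 10 7 4 1 11 8 5 2]
After op 3 (cut(7)): [1 11 8 5 2 9 6 3 0 10 7 4]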